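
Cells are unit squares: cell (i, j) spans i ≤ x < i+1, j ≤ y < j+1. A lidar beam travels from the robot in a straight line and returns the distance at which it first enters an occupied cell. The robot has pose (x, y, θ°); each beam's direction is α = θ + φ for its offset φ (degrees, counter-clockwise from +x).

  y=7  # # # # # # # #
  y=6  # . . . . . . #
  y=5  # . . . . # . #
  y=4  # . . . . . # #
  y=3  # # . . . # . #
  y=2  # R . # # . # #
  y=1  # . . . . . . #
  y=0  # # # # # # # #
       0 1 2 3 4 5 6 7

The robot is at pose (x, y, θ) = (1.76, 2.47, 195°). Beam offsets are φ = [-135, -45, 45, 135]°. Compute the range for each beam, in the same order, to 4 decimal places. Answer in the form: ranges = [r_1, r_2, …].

beam 1: φ=-135°, α=60°
  d=(0.5000,0.8660)  start (1,2)  tX=0.4800 tY=0.6120  stride 1/|dx|=2.0000 1/|dy|=1.1547
    cross x-line → (2,2), t=0.4800
    cross y-line → (2,3), t=0.6120
    cross y-line → (2,4), t=1.7667
    cross x-line → (3,4), t=2.4800
    cross y-line → (3,5), t=2.9214
    cross y-line → (3,6), t=4.0761
    cross x-line → (4,6), t=4.4800
    cross y-line → (4,7), t=5.2308 (wall)
  → r_1 = 5.2308
beam 2: φ=-45°, α=150°
  d=(-0.8660,0.5000)  start (1,2)  tX=0.8776 tY=1.0600  stride 1/|dx|=1.1547 1/|dy|=2.0000
    cross x-line → (0,2), t=0.8776 (wall)
  → r_2 = 0.8776
beam 3: φ=45°, α=240°
  d=(-0.5000,-0.8660)  start (1,2)  tX=1.5200 tY=0.5427  stride 1/|dx|=2.0000 1/|dy|=1.1547
    cross y-line → (1,1), t=0.5427
    cross x-line → (0,1), t=1.5200 (wall)
  → r_3 = 1.5200
beam 4: φ=135°, α=330°
  d=(0.8660,-0.5000)  start (1,2)  tX=0.2771 tY=0.9400  stride 1/|dx|=1.1547 1/|dy|=2.0000
    cross x-line → (2,2), t=0.2771
    cross y-line → (2,1), t=0.9400
    cross x-line → (3,1), t=1.4318
    cross x-line → (4,1), t=2.5865
    cross y-line → (4,0), t=2.9400 (wall)
  → r_4 = 2.9400

ranges = [5.2308, 0.8776, 1.5200, 2.9400]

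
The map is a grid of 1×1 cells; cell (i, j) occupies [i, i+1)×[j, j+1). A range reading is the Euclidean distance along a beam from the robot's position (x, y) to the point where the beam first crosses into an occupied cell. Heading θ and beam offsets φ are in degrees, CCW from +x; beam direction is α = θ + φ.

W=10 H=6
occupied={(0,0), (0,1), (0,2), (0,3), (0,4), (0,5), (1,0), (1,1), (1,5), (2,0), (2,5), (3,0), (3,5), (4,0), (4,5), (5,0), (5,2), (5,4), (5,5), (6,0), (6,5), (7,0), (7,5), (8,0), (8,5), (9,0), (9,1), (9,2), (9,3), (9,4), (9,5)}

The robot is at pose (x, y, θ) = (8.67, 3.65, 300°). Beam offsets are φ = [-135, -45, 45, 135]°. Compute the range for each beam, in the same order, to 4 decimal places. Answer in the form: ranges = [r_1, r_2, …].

ranges = [2.7642, 2.7435, 0.3416, 1.2750]

beam 1: φ=-135°, α=165°
  d=(-0.9659,0.2588)  start (8,3)  tX=0.6936 tY=1.3523  stride 1/|dx|=1.0353 1/|dy|=3.8637
    cross x-line → (7,3), t=0.6936
    cross y-line → (7,4), t=1.3523
    cross x-line → (6,4), t=1.7289
    cross x-line → (5,4), t=2.7642 (wall)
  → r_1 = 2.7642
beam 2: φ=-45°, α=255°
  d=(-0.2588,-0.9659)  start (8,3)  tX=2.5887 tY=0.6729  stride 1/|dx|=3.8637 1/|dy|=1.0353
    cross y-line → (8,2), t=0.6729
    cross y-line → (8,1), t=1.7082
    cross x-line → (7,1), t=2.5887
    cross y-line → (7,0), t=2.7435 (wall)
  → r_2 = 2.7435
beam 3: φ=45°, α=345°
  d=(0.9659,-0.2588)  start (8,3)  tX=0.3416 tY=2.5114  stride 1/|dx|=1.0353 1/|dy|=3.8637
    cross x-line → (9,3), t=0.3416 (wall)
  → r_3 = 0.3416
beam 4: φ=135°, α=75°
  d=(0.2588,0.9659)  start (8,3)  tX=1.2750 tY=0.3623  stride 1/|dx|=3.8637 1/|dy|=1.0353
    cross y-line → (8,4), t=0.3623
    cross x-line → (9,4), t=1.2750 (wall)
  → r_4 = 1.2750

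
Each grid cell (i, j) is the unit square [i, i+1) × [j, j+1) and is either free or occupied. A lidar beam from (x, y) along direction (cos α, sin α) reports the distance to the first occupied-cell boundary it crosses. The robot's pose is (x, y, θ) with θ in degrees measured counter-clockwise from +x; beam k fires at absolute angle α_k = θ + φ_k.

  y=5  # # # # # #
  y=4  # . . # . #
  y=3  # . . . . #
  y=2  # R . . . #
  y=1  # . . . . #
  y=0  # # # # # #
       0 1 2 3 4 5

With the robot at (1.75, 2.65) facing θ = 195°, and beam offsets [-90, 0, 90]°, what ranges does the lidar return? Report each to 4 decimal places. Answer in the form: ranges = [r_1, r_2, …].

beam 1: φ=-90°, α=105°
  cosα=-0.2588 sinα=0.9659 | (1,2) | tMaxX 2.8978 tMaxY 0.3623 | tΔX 3.8637 tΔY 1.0353
    t=0.3623 [y] (1,3)
    t=1.3976 [y] (1,4)
    t=2.4329 [y] (1,5) — stop
  → r_1 = 2.4329
beam 2: φ=0°, α=195°
  cosα=-0.9659 sinα=-0.2588 | (1,2) | tMaxX 0.7765 tMaxY 2.5114 | tΔX 1.0353 tΔY 3.8637
    t=0.7765 [x] (0,2) — stop
  → r_2 = 0.7765
beam 3: φ=90°, α=285°
  cosα=0.2588 sinα=-0.9659 | (1,2) | tMaxX 0.9659 tMaxY 0.6729 | tΔX 3.8637 tΔY 1.0353
    t=0.6729 [y] (1,1)
    t=0.9659 [x] (2,1)
    t=1.7082 [y] (2,0) — stop
  → r_3 = 1.7082

ranges = [2.4329, 0.7765, 1.7082]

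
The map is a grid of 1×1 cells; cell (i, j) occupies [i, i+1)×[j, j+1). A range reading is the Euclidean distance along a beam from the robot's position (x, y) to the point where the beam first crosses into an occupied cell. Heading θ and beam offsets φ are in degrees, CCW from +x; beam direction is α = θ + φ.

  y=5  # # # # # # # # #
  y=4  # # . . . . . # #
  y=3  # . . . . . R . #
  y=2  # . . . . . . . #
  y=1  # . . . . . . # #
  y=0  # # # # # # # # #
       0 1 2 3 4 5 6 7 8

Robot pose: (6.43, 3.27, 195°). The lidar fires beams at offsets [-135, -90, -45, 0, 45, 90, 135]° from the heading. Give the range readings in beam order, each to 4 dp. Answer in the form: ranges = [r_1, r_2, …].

ranges = [1.1400, 1.7910, 3.4600, 5.6215, 2.6212, 2.2023, 1.8129]

beam 1: φ=-135°, α=60°
  direction (0.5000, 0.8660); cell (6,3); t to first gridline: x 1.1400, y 0.8429 (then +2.0000 / +1.1547)
    (6,4) via y @ 0.8429
    (7,4) via x @ 1.1400  # hit
  → r_1 = 1.1400
beam 2: φ=-90°, α=105°
  direction (-0.2588, 0.9659); cell (6,3); t to first gridline: x 1.6614, y 0.7558 (then +3.8637 / +1.0353)
    (6,4) via y @ 0.7558
    (5,4) via x @ 1.6614
    (5,5) via y @ 1.7910  # hit
  → r_2 = 1.7910
beam 3: φ=-45°, α=150°
  direction (-0.8660, 0.5000); cell (6,3); t to first gridline: x 0.4965, y 1.4600 (then +1.1547 / +2.0000)
    (5,3) via x @ 0.4965
    (5,4) via y @ 1.4600
    (4,4) via x @ 1.6512
    (3,4) via x @ 2.8059
    (3,5) via y @ 3.4600  # hit
  → r_3 = 3.4600
beam 4: φ=0°, α=195°
  direction (-0.9659, -0.2588); cell (6,3); t to first gridline: x 0.4452, y 1.0432 (then +1.0353 / +3.8637)
    (5,3) via x @ 0.4452
    (5,2) via y @ 1.0432
    (4,2) via x @ 1.4804
    (3,2) via x @ 2.5157
    (2,2) via x @ 3.5510
    (1,2) via x @ 4.5863
    (1,1) via y @ 4.9069
    (0,1) via x @ 5.6215  # hit
  → r_4 = 5.6215
beam 5: φ=45°, α=240°
  direction (-0.5000, -0.8660); cell (6,3); t to first gridline: x 0.8600, y 0.3118 (then +2.0000 / +1.1547)
    (6,2) via y @ 0.3118
    (5,2) via x @ 0.8600
    (5,1) via y @ 1.4665
    (5,0) via y @ 2.6212  # hit
  → r_5 = 2.6212
beam 6: φ=90°, α=285°
  direction (0.2588, -0.9659); cell (6,3); t to first gridline: x 2.2023, y 0.2795 (then +3.8637 / +1.0353)
    (6,2) via y @ 0.2795
    (6,1) via y @ 1.3148
    (7,1) via x @ 2.2023  # hit
  → r_6 = 2.2023
beam 7: φ=135°, α=330°
  direction (0.8660, -0.5000); cell (6,3); t to first gridline: x 0.6582, y 0.5400 (then +1.1547 / +2.0000)
    (6,2) via y @ 0.5400
    (7,2) via x @ 0.6582
    (8,2) via x @ 1.8129  # hit
  → r_7 = 1.8129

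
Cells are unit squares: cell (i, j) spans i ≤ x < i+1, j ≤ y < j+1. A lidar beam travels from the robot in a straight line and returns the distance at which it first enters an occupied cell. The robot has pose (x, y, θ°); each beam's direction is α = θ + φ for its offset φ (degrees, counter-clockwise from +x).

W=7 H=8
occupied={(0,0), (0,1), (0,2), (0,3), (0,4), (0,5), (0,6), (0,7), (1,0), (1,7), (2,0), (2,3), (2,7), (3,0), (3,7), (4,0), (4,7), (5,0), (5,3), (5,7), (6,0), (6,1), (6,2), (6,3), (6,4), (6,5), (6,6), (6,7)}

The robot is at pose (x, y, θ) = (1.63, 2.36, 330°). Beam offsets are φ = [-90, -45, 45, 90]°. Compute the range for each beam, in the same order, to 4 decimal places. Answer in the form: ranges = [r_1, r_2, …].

beam 1: φ=-90°, α=240°
  dir = (cos 240°, sin 240°) = (-0.5000, -0.8660); from cell (1,2)
  next x-line at t=1.2600, next y-line at t=0.4157; Δt_x=2.0000, Δt_y=1.1547
    y: enter (1,1) at t=0.4157
    x: enter (0,1) at t=1.2600 ← occupied
  → r_1 = 1.2600
beam 2: φ=-45°, α=285°
  dir = (cos 285°, sin 285°) = (0.2588, -0.9659); from cell (1,2)
  next x-line at t=1.4296, next y-line at t=0.3727; Δt_x=3.8637, Δt_y=1.0353
    y: enter (1,1) at t=0.3727
    y: enter (1,0) at t=1.4080 ← occupied
  → r_2 = 1.4080
beam 3: φ=45°, α=15°
  dir = (cos 15°, sin 15°) = (0.9659, 0.2588); from cell (1,2)
  next x-line at t=0.3831, next y-line at t=2.4728; Δt_x=1.0353, Δt_y=3.8637
    x: enter (2,2) at t=0.3831
    x: enter (3,2) at t=1.4183
    x: enter (4,2) at t=2.4536
    y: enter (4,3) at t=2.4728
    x: enter (5,3) at t=3.4889 ← occupied
  → r_3 = 3.4889
beam 4: φ=90°, α=60°
  dir = (cos 60°, sin 60°) = (0.5000, 0.8660); from cell (1,2)
  next x-line at t=0.7400, next y-line at t=0.7390; Δt_x=2.0000, Δt_y=1.1547
    y: enter (1,3) at t=0.7390
    x: enter (2,3) at t=0.7400 ← occupied
  → r_4 = 0.7400

ranges = [1.2600, 1.4080, 3.4889, 0.7400]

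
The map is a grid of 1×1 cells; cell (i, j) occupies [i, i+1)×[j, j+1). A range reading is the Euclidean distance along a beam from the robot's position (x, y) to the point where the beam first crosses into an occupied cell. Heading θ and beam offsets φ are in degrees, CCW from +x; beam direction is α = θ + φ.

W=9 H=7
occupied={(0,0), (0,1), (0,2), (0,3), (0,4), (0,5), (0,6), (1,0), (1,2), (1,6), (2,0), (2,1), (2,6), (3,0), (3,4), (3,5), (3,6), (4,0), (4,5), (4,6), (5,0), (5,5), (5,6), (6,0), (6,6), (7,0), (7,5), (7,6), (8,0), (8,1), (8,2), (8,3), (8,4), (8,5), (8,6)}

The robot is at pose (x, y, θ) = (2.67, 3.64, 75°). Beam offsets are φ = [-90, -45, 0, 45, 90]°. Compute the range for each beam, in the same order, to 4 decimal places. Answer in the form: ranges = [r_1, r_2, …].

ranges = [5.5180, 0.7200, 1.2750, 2.7251, 1.7289]

beam 1: φ=-90°, α=345°
  dir = (cos 345°, sin 345°) = (0.9659, -0.2588); from cell (2,3)
  next x-line at t=0.3416, next y-line at t=2.4728; Δt_x=1.0353, Δt_y=3.8637
    x: enter (3,3) at t=0.3416
    x: enter (4,3) at t=1.3769
    x: enter (5,3) at t=2.4122
    y: enter (5,2) at t=2.4728
    x: enter (6,2) at t=3.4475
    x: enter (7,2) at t=4.4827
    x: enter (8,2) at t=5.5180 ← occupied
  → r_1 = 5.5180
beam 2: φ=-45°, α=30°
  dir = (cos 30°, sin 30°) = (0.8660, 0.5000); from cell (2,3)
  next x-line at t=0.3811, next y-line at t=0.7200; Δt_x=1.1547, Δt_y=2.0000
    x: enter (3,3) at t=0.3811
    y: enter (3,4) at t=0.7200 ← occupied
  → r_2 = 0.7200
beam 3: φ=0°, α=75°
  dir = (cos 75°, sin 75°) = (0.2588, 0.9659); from cell (2,3)
  next x-line at t=1.2750, next y-line at t=0.3727; Δt_x=3.8637, Δt_y=1.0353
    y: enter (2,4) at t=0.3727
    x: enter (3,4) at t=1.2750 ← occupied
  → r_3 = 1.2750
beam 4: φ=45°, α=120°
  dir = (cos 120°, sin 120°) = (-0.5000, 0.8660); from cell (2,3)
  next x-line at t=1.3400, next y-line at t=0.4157; Δt_x=2.0000, Δt_y=1.1547
    y: enter (2,4) at t=0.4157
    x: enter (1,4) at t=1.3400
    y: enter (1,5) at t=1.5704
    y: enter (1,6) at t=2.7251 ← occupied
  → r_4 = 2.7251
beam 5: φ=90°, α=165°
  dir = (cos 165°, sin 165°) = (-0.9659, 0.2588); from cell (2,3)
  next x-line at t=0.6936, next y-line at t=1.3909; Δt_x=1.0353, Δt_y=3.8637
    x: enter (1,3) at t=0.6936
    y: enter (1,4) at t=1.3909
    x: enter (0,4) at t=1.7289 ← occupied
  → r_5 = 1.7289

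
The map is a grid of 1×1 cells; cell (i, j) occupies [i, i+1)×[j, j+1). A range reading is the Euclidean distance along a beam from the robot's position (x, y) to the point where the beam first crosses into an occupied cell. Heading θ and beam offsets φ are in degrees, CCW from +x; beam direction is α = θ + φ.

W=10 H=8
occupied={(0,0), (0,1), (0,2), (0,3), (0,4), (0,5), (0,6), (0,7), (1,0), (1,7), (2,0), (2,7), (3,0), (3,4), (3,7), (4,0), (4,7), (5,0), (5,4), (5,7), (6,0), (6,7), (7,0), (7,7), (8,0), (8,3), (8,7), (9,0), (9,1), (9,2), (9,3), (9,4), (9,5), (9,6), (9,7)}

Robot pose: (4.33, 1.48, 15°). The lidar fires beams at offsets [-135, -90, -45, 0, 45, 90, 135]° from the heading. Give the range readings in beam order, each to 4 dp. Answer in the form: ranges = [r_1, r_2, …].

beam 1: φ=-135°, α=240°
  direction (-0.5000, -0.8660); cell (4,1); t to first gridline: x 0.6600, y 0.5543 (then +2.0000 / +1.1547)
    (4,0) via y @ 0.5543  # hit
  → r_1 = 0.5543
beam 2: φ=-90°, α=285°
  direction (0.2588, -0.9659); cell (4,1); t to first gridline: x 2.5887, y 0.4969 (then +3.8637 / +1.0353)
    (4,0) via y @ 0.4969  # hit
  → r_2 = 0.4969
beam 3: φ=-45°, α=330°
  direction (0.8660, -0.5000); cell (4,1); t to first gridline: x 0.7736, y 0.9600 (then +1.1547 / +2.0000)
    (5,1) via x @ 0.7736
    (5,0) via y @ 0.9600  # hit
  → r_3 = 0.9600
beam 4: φ=0°, α=15°
  direction (0.9659, 0.2588); cell (4,1); t to first gridline: x 0.6936, y 2.0091 (then +1.0353 / +3.8637)
    (5,1) via x @ 0.6936
    (6,1) via x @ 1.7289
    (6,2) via y @ 2.0091
    (7,2) via x @ 2.7642
    (8,2) via x @ 3.7995
    (9,2) via x @ 4.8347  # hit
  → r_4 = 4.8347
beam 5: φ=45°, α=60°
  direction (0.5000, 0.8660); cell (4,1); t to first gridline: x 1.3400, y 0.6004 (then +2.0000 / +1.1547)
    (4,2) via y @ 0.6004
    (5,2) via x @ 1.3400
    (5,3) via y @ 1.7551
    (5,4) via y @ 2.9098  # hit
  → r_5 = 2.9098
beam 6: φ=90°, α=105°
  direction (-0.2588, 0.9659); cell (4,1); t to first gridline: x 1.2750, y 0.5383 (then +3.8637 / +1.0353)
    (4,2) via y @ 0.5383
    (3,2) via x @ 1.2750
    (3,3) via y @ 1.5736
    (3,4) via y @ 2.6089  # hit
  → r_6 = 2.6089
beam 7: φ=135°, α=150°
  direction (-0.8660, 0.5000); cell (4,1); t to first gridline: x 0.3811, y 1.0400 (then +1.1547 / +2.0000)
    (3,1) via x @ 0.3811
    (3,2) via y @ 1.0400
    (2,2) via x @ 1.5358
    (1,2) via x @ 2.6905
    (1,3) via y @ 3.0400
    (0,3) via x @ 3.8452  # hit
  → r_7 = 3.8452

ranges = [0.5543, 0.4969, 0.9600, 4.8347, 2.9098, 2.6089, 3.8452]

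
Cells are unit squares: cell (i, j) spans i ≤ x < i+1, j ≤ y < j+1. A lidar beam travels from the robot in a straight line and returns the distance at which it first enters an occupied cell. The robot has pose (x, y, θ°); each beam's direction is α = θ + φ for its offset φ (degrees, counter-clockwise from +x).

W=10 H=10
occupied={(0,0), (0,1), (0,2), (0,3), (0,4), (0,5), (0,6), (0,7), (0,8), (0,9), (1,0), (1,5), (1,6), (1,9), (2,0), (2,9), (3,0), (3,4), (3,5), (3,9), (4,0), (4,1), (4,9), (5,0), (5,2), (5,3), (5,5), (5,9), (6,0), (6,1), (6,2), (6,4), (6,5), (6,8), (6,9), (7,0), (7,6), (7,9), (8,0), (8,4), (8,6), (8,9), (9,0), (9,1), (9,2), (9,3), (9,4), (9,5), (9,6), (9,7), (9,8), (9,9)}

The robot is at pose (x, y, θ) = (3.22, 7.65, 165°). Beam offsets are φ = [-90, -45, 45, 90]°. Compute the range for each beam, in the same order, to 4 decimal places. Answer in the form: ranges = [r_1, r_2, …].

beam 1: φ=-90°, α=75°
  direction (0.2588, 0.9659); cell (3,7); t to first gridline: x 3.0137, y 0.3623 (then +3.8637 / +1.0353)
    (3,8) via y @ 0.3623
    (3,9) via y @ 1.3976  # hit
  → r_1 = 1.3976
beam 2: φ=-45°, α=120°
  direction (-0.5000, 0.8660); cell (3,7); t to first gridline: x 0.4400, y 0.4041 (then +2.0000 / +1.1547)
    (3,8) via y @ 0.4041
    (2,8) via x @ 0.4400
    (2,9) via y @ 1.5588  # hit
  → r_2 = 1.5588
beam 3: φ=45°, α=210°
  direction (-0.8660, -0.5000); cell (3,7); t to first gridline: x 0.2540, y 1.3000 (then +1.1547 / +2.0000)
    (2,7) via x @ 0.2540
    (2,6) via y @ 1.3000
    (1,6) via x @ 1.4087  # hit
  → r_3 = 1.4087
beam 4: φ=90°, α=255°
  direction (-0.2588, -0.9659); cell (3,7); t to first gridline: x 0.8500, y 0.6729 (then +3.8637 / +1.0353)
    (3,6) via y @ 0.6729
    (2,6) via x @ 0.8500
    (2,5) via y @ 1.7082
    (2,4) via y @ 2.7435
    (2,3) via y @ 3.7788
    (1,3) via x @ 4.7137
    (1,2) via y @ 4.8140
    (1,1) via y @ 5.8493
    (1,0) via y @ 6.8846  # hit
  → r_4 = 6.8846

ranges = [1.3976, 1.5588, 1.4087, 6.8846]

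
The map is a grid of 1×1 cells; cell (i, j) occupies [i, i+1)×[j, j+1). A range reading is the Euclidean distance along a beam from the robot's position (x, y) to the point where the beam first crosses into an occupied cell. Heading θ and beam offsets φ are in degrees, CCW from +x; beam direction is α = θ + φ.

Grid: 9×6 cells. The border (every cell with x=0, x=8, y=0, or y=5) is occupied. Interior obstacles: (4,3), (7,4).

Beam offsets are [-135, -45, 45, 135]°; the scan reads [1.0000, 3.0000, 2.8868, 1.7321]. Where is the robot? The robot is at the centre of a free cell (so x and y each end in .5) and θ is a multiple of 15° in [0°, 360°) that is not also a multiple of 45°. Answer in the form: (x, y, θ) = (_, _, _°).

Enumerate (i+0.5, j+0.5, θ) over the 26 free cells and 16 admissible headings. For each, cast all 4 beams and compare to the given ranges.
  (2.5, 1.5, 60°): beam 1 = 0.5176 ≠ 1.0000 ✗
  (4.5, 2.5, 120°): beam 1 = 3.6235 ≠ 1.0000 ✗
  (3.5, 4.5, 60°): beam 1 = 3.6235 ≠ 1.0000 ✗
  …
  (6.5, 3.5, 195°): r_1=1.0000, r_2=3.0000, r_3=2.8868, r_4=1.7321 — all match ✓
Only this pose fits every beam.

(x, y, θ) = (6.5, 3.5, 195°)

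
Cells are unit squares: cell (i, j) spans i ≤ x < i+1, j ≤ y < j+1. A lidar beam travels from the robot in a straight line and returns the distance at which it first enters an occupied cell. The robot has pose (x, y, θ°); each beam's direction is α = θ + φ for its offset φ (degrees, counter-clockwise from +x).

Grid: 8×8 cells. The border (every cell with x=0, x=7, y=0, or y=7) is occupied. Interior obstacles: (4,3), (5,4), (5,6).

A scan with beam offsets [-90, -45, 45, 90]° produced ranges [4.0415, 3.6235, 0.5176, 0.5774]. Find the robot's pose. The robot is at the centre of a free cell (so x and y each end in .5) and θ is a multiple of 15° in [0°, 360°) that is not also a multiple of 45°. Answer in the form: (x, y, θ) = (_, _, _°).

(x, y, θ) = (4.5, 4.5, 240°)

Candidates: 33 free-cell centres × 16 headings = 528 poses. Raycast each; keep the one whose scan matches to 4 dp.
  (3.5, 5.5, 165°): beam 1 = 1.5529 ≠ 4.0415 ✗
  (6.5, 5.5, 105°): beam 1 = 0.5176 ≠ 4.0415 ✗
  (2.5, 1.5, 240°): beam 1 = 1.7321 ≠ 4.0415 ✗
  (6.5, 3.5, 210°): beam 1 = 1.0000 ≠ 4.0415 ✗
  …
  (4.5, 4.5, 240°): r_1=4.0415, r_2=3.6235, r_3=0.5176, r_4=0.5774 — all match ✓
Only this pose fits every beam.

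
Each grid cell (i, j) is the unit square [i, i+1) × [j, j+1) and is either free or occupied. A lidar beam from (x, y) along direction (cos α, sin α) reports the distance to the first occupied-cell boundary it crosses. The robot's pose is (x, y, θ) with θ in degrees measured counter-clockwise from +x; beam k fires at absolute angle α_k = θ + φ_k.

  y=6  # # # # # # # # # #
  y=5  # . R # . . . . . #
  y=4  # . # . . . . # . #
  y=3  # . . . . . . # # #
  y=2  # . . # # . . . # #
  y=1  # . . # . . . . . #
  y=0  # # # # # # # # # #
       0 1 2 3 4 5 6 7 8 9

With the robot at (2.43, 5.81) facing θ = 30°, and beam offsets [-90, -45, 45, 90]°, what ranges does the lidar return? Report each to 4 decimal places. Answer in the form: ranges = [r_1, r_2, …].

beam 1: φ=-90°, α=300°
  direction (0.5000, -0.8660); cell (2,5); t to first gridline: x 1.1400, y 0.9353 (then +2.0000 / +1.1547)
    (2,4) via y @ 0.9353  # hit
  → r_1 = 0.9353
beam 2: φ=-45°, α=345°
  direction (0.9659, -0.2588); cell (2,5); t to first gridline: x 0.5901, y 3.1296 (then +1.0353 / +3.8637)
    (3,5) via x @ 0.5901  # hit
  → r_2 = 0.5901
beam 3: φ=45°, α=75°
  direction (0.2588, 0.9659); cell (2,5); t to first gridline: x 2.2023, y 0.1967 (then +3.8637 / +1.0353)
    (2,6) via y @ 0.1967  # hit
  → r_3 = 0.1967
beam 4: φ=90°, α=120°
  direction (-0.5000, 0.8660); cell (2,5); t to first gridline: x 0.8600, y 0.2194 (then +2.0000 / +1.1547)
    (2,6) via y @ 0.2194  # hit
  → r_4 = 0.2194

ranges = [0.9353, 0.5901, 0.1967, 0.2194]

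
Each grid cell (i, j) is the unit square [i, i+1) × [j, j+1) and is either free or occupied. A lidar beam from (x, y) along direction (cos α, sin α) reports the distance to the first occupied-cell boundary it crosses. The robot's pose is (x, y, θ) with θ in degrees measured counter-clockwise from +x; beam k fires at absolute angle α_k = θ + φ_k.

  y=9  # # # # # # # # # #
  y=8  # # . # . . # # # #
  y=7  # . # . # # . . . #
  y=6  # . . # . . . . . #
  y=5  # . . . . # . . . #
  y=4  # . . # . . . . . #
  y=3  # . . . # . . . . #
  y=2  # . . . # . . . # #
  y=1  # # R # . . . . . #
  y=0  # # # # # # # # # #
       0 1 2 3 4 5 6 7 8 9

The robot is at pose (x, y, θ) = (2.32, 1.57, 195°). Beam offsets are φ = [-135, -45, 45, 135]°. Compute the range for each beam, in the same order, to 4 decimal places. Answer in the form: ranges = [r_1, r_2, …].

beam 1: φ=-135°, α=60°
  dir = (cos 60°, sin 60°) = (0.5000, 0.8660); from cell (2,1)
  next x-line at t=1.3600, next y-line at t=0.4965; Δt_x=2.0000, Δt_y=1.1547
    y: enter (2,2) at t=0.4965
    x: enter (3,2) at t=1.3600
    y: enter (3,3) at t=1.6512
    y: enter (3,4) at t=2.8059 ← occupied
  → r_1 = 2.8059
beam 2: φ=-45°, α=150°
  dir = (cos 150°, sin 150°) = (-0.8660, 0.5000); from cell (2,1)
  next x-line at t=0.3695, next y-line at t=0.8600; Δt_x=1.1547, Δt_y=2.0000
    x: enter (1,1) at t=0.3695 ← occupied
  → r_2 = 0.3695
beam 3: φ=45°, α=240°
  dir = (cos 240°, sin 240°) = (-0.5000, -0.8660); from cell (2,1)
  next x-line at t=0.6400, next y-line at t=0.6582; Δt_x=2.0000, Δt_y=1.1547
    x: enter (1,1) at t=0.6400 ← occupied
  → r_3 = 0.6400
beam 4: φ=135°, α=330°
  dir = (cos 330°, sin 330°) = (0.8660, -0.5000); from cell (2,1)
  next x-line at t=0.7852, next y-line at t=1.1400; Δt_x=1.1547, Δt_y=2.0000
    x: enter (3,1) at t=0.7852 ← occupied
  → r_4 = 0.7852

ranges = [2.8059, 0.3695, 0.6400, 0.7852]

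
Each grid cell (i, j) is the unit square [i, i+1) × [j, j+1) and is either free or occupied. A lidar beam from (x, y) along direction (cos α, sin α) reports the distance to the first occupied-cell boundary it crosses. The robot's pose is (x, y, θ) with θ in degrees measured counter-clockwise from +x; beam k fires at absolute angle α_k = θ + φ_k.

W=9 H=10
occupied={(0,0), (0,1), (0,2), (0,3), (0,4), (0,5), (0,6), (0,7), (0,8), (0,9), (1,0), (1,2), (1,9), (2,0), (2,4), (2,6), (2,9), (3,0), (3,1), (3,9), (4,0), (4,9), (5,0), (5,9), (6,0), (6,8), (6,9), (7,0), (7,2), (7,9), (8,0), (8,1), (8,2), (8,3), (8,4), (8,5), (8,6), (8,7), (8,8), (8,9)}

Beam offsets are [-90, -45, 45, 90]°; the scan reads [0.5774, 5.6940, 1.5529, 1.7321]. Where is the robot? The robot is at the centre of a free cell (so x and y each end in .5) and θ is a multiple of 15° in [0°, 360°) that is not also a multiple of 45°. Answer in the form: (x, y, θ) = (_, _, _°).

Enumerate (i+0.5, j+0.5, θ) over the 50 free cells and 16 admissible headings. For each, cast all 4 beams and compare to the given ranges.
  (6.5, 4.5, 330°): beam 1 = 4.0415 ≠ 0.5774 ✗
  (3.5, 7.5, 15°): beam 1 = 6.7293 ≠ 0.5774 ✗
  (1.5, 5.5, 345°): beam 1 = 1.9319 ≠ 0.5774 ✗
  (7.5, 5.5, 105°): beam 1 = 0.5176 ≠ 0.5774 ✗
  (1.5, 7.5, 285°): beam 1 = 0.5176 ≠ 0.5774 ✗
  …
  (2.5, 7.5, 30°): r_1=0.5774, r_2=5.6940, r_3=1.5529, r_4=1.7321 — all match ✓
Unique over the lattice → pose = (2.5, 7.5, 30°).

(x, y, θ) = (2.5, 7.5, 30°)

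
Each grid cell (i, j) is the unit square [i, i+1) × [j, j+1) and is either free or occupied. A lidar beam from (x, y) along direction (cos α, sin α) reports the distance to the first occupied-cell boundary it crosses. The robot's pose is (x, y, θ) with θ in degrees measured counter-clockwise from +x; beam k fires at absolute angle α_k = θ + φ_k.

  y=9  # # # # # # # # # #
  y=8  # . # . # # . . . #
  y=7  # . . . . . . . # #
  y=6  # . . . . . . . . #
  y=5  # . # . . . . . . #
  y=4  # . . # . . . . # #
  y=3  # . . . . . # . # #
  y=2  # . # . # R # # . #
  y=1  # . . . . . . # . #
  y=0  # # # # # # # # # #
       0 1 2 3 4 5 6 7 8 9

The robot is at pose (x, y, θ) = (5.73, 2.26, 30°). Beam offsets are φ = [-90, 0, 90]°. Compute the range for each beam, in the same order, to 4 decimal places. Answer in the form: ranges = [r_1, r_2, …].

ranges = [1.4549, 0.3118, 6.6280]

beam 1: φ=-90°, α=300°
  direction (0.5000, -0.8660); cell (5,2); t to first gridline: x 0.5400, y 0.3002 (then +2.0000 / +1.1547)
    (5,1) via y @ 0.3002
    (6,1) via x @ 0.5400
    (6,0) via y @ 1.4549  # hit
  → r_1 = 1.4549
beam 2: φ=0°, α=30°
  direction (0.8660, 0.5000); cell (5,2); t to first gridline: x 0.3118, y 1.4800 (then +1.1547 / +2.0000)
    (6,2) via x @ 0.3118  # hit
  → r_2 = 0.3118
beam 3: φ=90°, α=120°
  direction (-0.5000, 0.8660); cell (5,2); t to first gridline: x 1.4600, y 0.8545 (then +2.0000 / +1.1547)
    (5,3) via y @ 0.8545
    (4,3) via x @ 1.4600
    (4,4) via y @ 2.0092
    (4,5) via y @ 3.1639
    (3,5) via x @ 3.4600
    (3,6) via y @ 4.3186
    (2,6) via x @ 5.4600
    (2,7) via y @ 5.4733
    (2,8) via y @ 6.6280  # hit
  → r_3 = 6.6280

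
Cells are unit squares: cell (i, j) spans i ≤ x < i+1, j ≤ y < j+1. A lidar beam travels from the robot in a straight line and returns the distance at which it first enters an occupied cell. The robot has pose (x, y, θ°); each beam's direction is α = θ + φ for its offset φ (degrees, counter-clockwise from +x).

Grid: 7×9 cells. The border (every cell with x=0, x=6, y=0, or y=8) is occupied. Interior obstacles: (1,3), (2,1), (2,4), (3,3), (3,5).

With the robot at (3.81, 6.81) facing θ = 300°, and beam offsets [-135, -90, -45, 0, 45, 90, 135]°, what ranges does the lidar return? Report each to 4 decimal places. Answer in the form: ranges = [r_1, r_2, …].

ranges = [2.9091, 3.2447, 0.8386, 4.3800, 2.2673, 2.3800, 1.2320]

beam 1: φ=-135°, α=165°
  cosα=-0.9659 sinα=0.2588 | (3,6) | tMaxX 0.8386 tMaxY 0.7341 | tΔX 1.0353 tΔY 3.8637
    t=0.7341 [y] (3,7)
    t=0.8386 [x] (2,7)
    t=1.8738 [x] (1,7)
    t=2.9091 [x] (0,7) — stop
  → r_1 = 2.9091
beam 2: φ=-90°, α=210°
  cosα=-0.8660 sinα=-0.5000 | (3,6) | tMaxX 0.9353 tMaxY 1.6200 | tΔX 1.1547 tΔY 2.0000
    t=0.9353 [x] (2,6)
    t=1.6200 [y] (2,5)
    t=2.0900 [x] (1,5)
    t=3.2447 [x] (0,5) — stop
  → r_2 = 3.2447
beam 3: φ=-45°, α=255°
  cosα=-0.2588 sinα=-0.9659 | (3,6) | tMaxX 3.1296 tMaxY 0.8386 | tΔX 3.8637 tΔY 1.0353
    t=0.8386 [y] (3,5) — stop
  → r_3 = 0.8386
beam 4: φ=0°, α=300°
  cosα=0.5000 sinα=-0.8660 | (3,6) | tMaxX 0.3800 tMaxY 0.9353 | tΔX 2.0000 tΔY 1.1547
    t=0.3800 [x] (4,6)
    t=0.9353 [y] (4,5)
    t=2.0900 [y] (4,4)
    t=2.3800 [x] (5,4)
    t=3.2447 [y] (5,3)
    t=4.3800 [x] (6,3) — stop
  → r_4 = 4.3800
beam 5: φ=45°, α=345°
  cosα=0.9659 sinα=-0.2588 | (3,6) | tMaxX 0.1967 tMaxY 3.1296 | tΔX 1.0353 tΔY 3.8637
    t=0.1967 [x] (4,6)
    t=1.2320 [x] (5,6)
    t=2.2673 [x] (6,6) — stop
  → r_5 = 2.2673
beam 6: φ=90°, α=30°
  cosα=0.8660 sinα=0.5000 | (3,6) | tMaxX 0.2194 tMaxY 0.3800 | tΔX 1.1547 tΔY 2.0000
    t=0.2194 [x] (4,6)
    t=0.3800 [y] (4,7)
    t=1.3741 [x] (5,7)
    t=2.3800 [y] (5,8) — stop
  → r_6 = 2.3800
beam 7: φ=135°, α=75°
  cosα=0.2588 sinα=0.9659 | (3,6) | tMaxX 0.7341 tMaxY 0.1967 | tΔX 3.8637 tΔY 1.0353
    t=0.1967 [y] (3,7)
    t=0.7341 [x] (4,7)
    t=1.2320 [y] (4,8) — stop
  → r_7 = 1.2320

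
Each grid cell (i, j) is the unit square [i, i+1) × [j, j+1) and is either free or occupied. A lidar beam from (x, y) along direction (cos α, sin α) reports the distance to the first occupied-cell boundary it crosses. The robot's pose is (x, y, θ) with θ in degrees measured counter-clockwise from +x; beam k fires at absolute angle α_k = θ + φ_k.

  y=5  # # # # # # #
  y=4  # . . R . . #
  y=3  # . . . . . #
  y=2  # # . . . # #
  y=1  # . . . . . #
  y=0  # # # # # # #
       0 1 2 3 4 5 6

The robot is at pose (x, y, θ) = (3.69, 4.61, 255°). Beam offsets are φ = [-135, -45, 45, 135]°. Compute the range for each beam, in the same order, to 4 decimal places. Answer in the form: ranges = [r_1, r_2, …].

beam 1: φ=-135°, α=120°
  direction (-0.5000, 0.8660); cell (3,4); t to first gridline: x 1.3800, y 0.4503 (then +2.0000 / +1.1547)
    (3,5) via y @ 0.4503  # hit
  → r_1 = 0.4503
beam 2: φ=-45°, α=210°
  direction (-0.8660, -0.5000); cell (3,4); t to first gridline: x 0.7967, y 1.2200 (then +1.1547 / +2.0000)
    (2,4) via x @ 0.7967
    (2,3) via y @ 1.2200
    (1,3) via x @ 1.9514
    (0,3) via x @ 3.1061  # hit
  → r_2 = 3.1061
beam 3: φ=45°, α=300°
  direction (0.5000, -0.8660); cell (3,4); t to first gridline: x 0.6200, y 0.7044 (then +2.0000 / +1.1547)
    (4,4) via x @ 0.6200
    (4,3) via y @ 0.7044
    (4,2) via y @ 1.8591
    (5,2) via x @ 2.6200  # hit
  → r_3 = 2.6200
beam 4: φ=135°, α=30°
  direction (0.8660, 0.5000); cell (3,4); t to first gridline: x 0.3580, y 0.7800 (then +1.1547 / +2.0000)
    (4,4) via x @ 0.3580
    (4,5) via y @ 0.7800  # hit
  → r_4 = 0.7800

ranges = [0.4503, 3.1061, 2.6200, 0.7800]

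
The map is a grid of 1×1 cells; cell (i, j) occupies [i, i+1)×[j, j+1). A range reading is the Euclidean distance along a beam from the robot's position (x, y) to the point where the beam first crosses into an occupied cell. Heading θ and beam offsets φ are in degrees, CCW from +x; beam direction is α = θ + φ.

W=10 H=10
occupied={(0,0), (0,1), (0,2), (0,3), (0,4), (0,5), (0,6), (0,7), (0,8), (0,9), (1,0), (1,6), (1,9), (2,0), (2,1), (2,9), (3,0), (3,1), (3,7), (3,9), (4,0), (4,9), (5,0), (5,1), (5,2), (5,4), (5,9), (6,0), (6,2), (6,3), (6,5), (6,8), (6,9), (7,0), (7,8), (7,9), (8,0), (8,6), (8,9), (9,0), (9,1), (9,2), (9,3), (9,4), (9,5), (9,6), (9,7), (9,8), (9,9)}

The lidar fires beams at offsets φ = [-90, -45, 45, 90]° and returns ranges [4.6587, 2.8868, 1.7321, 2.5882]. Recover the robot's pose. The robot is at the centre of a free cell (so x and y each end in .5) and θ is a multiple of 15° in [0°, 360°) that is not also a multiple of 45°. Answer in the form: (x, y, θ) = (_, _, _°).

(x, y, θ) = (6.5, 7.5, 285°)

Enumerate (i+0.5, j+0.5, θ) over the 51 free cells and 16 admissible headings. For each, cast all 4 beams and compare to the given ranges.
  (5.5, 8.5, 165°): beam 1 = 0.5176 ≠ 4.6587 ✗
  (5.5, 3.5, 60°): beam 1 = 0.5774 ≠ 4.6587 ✗
  (1.5, 1.5, 345°): beam 1 = 0.5176 ≠ 4.6587 ✗
  (2.5, 5.5, 210°): beam 1 = 1.0000 ≠ 4.6587 ✗
  …
  (6.5, 7.5, 285°): r_1=4.6587, r_2=2.8868, r_3=1.7321, r_4=2.5882 — all match ✓
Unique over the lattice → pose = (6.5, 7.5, 285°).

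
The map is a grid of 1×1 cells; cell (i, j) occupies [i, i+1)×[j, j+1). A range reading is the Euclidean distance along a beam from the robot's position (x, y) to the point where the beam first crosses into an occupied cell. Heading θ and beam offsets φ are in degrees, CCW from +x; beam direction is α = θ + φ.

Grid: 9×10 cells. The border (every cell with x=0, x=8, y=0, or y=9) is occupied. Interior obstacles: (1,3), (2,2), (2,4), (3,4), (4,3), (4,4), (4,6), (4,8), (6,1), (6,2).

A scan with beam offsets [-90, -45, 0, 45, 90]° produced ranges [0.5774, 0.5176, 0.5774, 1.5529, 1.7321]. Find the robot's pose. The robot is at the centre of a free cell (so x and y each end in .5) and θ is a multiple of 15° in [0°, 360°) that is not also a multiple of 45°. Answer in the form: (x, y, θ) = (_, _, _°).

(x, y, θ) = (1.5, 2.5, 210°)

Enumerate (i+0.5, j+0.5, θ) over the 46 free cells and 16 admissible headings. For each, cast all 5 beams and compare to the given ranges.
  (7.5, 4.5, 195°): beam 1 = 4.6587 ≠ 0.5774 ✗
  (3.5, 3.5, 75°): beam 1 = 0.5176 ≠ 0.5774 ✗
  (6.5, 6.5, 150°): beam 1 = 2.8868 ≠ 0.5774 ✗
  …
  (1.5, 2.5, 210°): r_1=0.5774, r_2=0.5176, r_3=0.5774, r_4=1.5529, r_5=1.7321 — all match ✓
No second candidate reproduces the full scan.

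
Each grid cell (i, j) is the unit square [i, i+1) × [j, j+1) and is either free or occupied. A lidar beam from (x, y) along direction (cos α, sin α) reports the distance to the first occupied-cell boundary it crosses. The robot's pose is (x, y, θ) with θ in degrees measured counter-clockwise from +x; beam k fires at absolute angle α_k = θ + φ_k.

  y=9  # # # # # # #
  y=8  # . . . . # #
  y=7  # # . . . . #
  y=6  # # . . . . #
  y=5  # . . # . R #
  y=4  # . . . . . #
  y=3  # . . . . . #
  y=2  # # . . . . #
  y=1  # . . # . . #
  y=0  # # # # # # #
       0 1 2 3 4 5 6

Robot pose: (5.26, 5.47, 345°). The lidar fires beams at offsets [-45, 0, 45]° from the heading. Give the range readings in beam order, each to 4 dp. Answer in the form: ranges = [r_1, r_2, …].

beam 1: φ=-45°, α=300°
  d=(0.5000,-0.8660)  start (5,5)  tX=1.4800 tY=0.5427  stride 1/|dx|=2.0000 1/|dy|=1.1547
    cross y-line → (5,4), t=0.5427
    cross x-line → (6,4), t=1.4800 (wall)
  → r_1 = 1.4800
beam 2: φ=0°, α=345°
  d=(0.9659,-0.2588)  start (5,5)  tX=0.7661 tY=1.8159  stride 1/|dx|=1.0353 1/|dy|=3.8637
    cross x-line → (6,5), t=0.7661 (wall)
  → r_2 = 0.7661
beam 3: φ=45°, α=30°
  d=(0.8660,0.5000)  start (5,5)  tX=0.8545 tY=1.0600  stride 1/|dx|=1.1547 1/|dy|=2.0000
    cross x-line → (6,5), t=0.8545 (wall)
  → r_3 = 0.8545

ranges = [1.4800, 0.7661, 0.8545]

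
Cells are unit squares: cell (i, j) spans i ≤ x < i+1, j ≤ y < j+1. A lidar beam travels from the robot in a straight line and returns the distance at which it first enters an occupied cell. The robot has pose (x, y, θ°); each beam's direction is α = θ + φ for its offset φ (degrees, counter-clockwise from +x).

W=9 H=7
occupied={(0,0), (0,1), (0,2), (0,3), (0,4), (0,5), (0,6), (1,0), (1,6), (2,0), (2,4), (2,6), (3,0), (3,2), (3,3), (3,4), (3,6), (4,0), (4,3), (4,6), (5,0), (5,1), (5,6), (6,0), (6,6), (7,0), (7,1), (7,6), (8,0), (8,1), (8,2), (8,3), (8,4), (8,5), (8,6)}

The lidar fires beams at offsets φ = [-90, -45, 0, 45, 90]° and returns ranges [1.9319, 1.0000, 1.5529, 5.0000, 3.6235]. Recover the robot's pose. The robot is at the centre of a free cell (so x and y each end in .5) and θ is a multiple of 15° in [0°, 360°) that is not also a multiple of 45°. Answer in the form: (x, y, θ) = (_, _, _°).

Enumerate (i+0.5, j+0.5, θ) over the 28 free cells and 16 admissible headings. For each, cast all 5 beams and compare to the given ranges.
  (5.5, 3.5, 120°): beam 1 = 2.8868 ≠ 1.9319 ✗
  (7.5, 3.5, 255°): beam 1 = 3.6235 ≠ 1.9319 ✗
  (7.5, 4.5, 105°): beam 1 = 0.5176 ≠ 1.9319 ✗
  …
  (4.5, 5.5, 255°): r_1=1.9319, r_2=1.0000, r_3=1.5529, r_4=5.0000, r_5=3.6235 — all match ✓
No second candidate reproduces the full scan.

(x, y, θ) = (4.5, 5.5, 255°)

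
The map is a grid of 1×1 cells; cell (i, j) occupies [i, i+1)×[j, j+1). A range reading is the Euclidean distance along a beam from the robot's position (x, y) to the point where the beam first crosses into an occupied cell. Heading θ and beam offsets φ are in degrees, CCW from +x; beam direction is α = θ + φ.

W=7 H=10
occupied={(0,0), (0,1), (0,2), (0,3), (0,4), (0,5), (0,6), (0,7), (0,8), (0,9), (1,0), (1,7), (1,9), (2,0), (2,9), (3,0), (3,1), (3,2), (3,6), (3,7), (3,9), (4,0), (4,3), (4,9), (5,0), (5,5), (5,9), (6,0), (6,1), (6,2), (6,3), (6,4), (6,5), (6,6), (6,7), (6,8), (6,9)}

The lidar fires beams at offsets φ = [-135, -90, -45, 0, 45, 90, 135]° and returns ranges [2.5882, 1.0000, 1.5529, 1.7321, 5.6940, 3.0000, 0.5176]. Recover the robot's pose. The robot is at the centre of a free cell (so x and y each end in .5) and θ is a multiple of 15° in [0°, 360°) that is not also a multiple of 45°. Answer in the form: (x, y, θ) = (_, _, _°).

(x, y, θ) = (2.5, 6.5, 210°)

The pose lattice has 33·16 = 528 candidates. Test each by forward raycasting.
  (3.5, 4.5, 210°): beam 1 = 1.5529 ≠ 2.5882 ✗
  (1.5, 3.5, 30°): beam 1 = 1.9319 ≠ 2.5882 ✗
  (3.5, 4.5, 120°): beam 2 = 1.7321 ≠ 1.0000 ✗
  (2.5, 6.5, 165°): beam 1 = 0.5774 ≠ 2.5882 ✗
  (4.5, 5.5, 285°): beam 1 = 1.0000 ≠ 2.5882 ✗
  …
  (2.5, 6.5, 210°): r_1=2.5882, r_2=1.0000, r_3=1.5529, r_4=1.7321, r_5=5.6940, r_6=3.0000, r_7=0.5176 — all match ✓
No second candidate reproduces the full scan.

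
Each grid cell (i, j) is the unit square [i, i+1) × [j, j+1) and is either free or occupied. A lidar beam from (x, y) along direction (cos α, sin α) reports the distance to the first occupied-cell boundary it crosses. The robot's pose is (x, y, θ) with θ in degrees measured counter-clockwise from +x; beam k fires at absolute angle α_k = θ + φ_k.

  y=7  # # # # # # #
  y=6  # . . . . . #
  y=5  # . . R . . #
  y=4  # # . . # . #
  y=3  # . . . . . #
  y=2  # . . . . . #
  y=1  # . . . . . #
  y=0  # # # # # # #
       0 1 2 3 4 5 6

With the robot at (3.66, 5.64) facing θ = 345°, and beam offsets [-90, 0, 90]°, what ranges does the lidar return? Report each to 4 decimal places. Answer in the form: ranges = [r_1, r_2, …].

beam 1: φ=-90°, α=255°
  dir = (cos 255°, sin 255°) = (-0.2588, -0.9659); from cell (3,5)
  next x-line at t=2.5500, next y-line at t=0.6626; Δt_x=3.8637, Δt_y=1.0353
    y: enter (3,4) at t=0.6626
    y: enter (3,3) at t=1.6979
    x: enter (2,3) at t=2.5500
    y: enter (2,2) at t=2.7331
    y: enter (2,1) at t=3.7684
    y: enter (2,0) at t=4.8037 ← occupied
  → r_1 = 4.8037
beam 2: φ=0°, α=345°
  dir = (cos 345°, sin 345°) = (0.9659, -0.2588); from cell (3,5)
  next x-line at t=0.3520, next y-line at t=2.4728; Δt_x=1.0353, Δt_y=3.8637
    x: enter (4,5) at t=0.3520
    x: enter (5,5) at t=1.3873
    x: enter (6,5) at t=2.4225 ← occupied
  → r_2 = 2.4225
beam 3: φ=90°, α=75°
  dir = (cos 75°, sin 75°) = (0.2588, 0.9659); from cell (3,5)
  next x-line at t=1.3137, next y-line at t=0.3727; Δt_x=3.8637, Δt_y=1.0353
    y: enter (3,6) at t=0.3727
    x: enter (4,6) at t=1.3137
    y: enter (4,7) at t=1.4080 ← occupied
  → r_3 = 1.4080

ranges = [4.8037, 2.4225, 1.4080]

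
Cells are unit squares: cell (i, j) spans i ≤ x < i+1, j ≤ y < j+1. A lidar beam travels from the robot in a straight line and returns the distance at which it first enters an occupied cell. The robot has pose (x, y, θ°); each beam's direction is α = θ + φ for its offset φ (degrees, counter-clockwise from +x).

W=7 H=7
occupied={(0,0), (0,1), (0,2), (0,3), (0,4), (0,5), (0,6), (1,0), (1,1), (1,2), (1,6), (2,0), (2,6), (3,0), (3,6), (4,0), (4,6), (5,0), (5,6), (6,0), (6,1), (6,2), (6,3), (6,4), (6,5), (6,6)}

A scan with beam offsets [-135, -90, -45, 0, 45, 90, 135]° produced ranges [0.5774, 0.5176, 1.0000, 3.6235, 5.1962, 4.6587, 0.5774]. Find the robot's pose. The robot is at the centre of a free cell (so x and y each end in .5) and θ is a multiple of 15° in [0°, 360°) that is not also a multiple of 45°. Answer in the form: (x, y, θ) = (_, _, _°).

(x, y, θ) = (2.5, 1.5, 15°)

The pose lattice has 23·16 = 368 candidates. Test each by forward raycasting.
  (5.5, 4.5, 210°): beam 1 = 1.5529 ≠ 0.5774 ✗
  (3.5, 1.5, 150°): beam 1 = 2.5882 ≠ 0.5774 ✗
  (4.5, 4.5, 30°): beam 1 = 3.6235 ≠ 0.5774 ✗
  (5.5, 5.5, 330°): beam 1 = 4.6587 ≠ 0.5774 ✗
  (5.5, 5.5, 75°): beam 1 = 1.0000 ≠ 0.5774 ✗
  …
  (2.5, 1.5, 15°): r_1=0.5774, r_2=0.5176, r_3=1.0000, r_4=3.6235, r_5=5.1962, r_6=4.6587, r_7=0.5774 — all match ✓
No second candidate reproduces the full scan.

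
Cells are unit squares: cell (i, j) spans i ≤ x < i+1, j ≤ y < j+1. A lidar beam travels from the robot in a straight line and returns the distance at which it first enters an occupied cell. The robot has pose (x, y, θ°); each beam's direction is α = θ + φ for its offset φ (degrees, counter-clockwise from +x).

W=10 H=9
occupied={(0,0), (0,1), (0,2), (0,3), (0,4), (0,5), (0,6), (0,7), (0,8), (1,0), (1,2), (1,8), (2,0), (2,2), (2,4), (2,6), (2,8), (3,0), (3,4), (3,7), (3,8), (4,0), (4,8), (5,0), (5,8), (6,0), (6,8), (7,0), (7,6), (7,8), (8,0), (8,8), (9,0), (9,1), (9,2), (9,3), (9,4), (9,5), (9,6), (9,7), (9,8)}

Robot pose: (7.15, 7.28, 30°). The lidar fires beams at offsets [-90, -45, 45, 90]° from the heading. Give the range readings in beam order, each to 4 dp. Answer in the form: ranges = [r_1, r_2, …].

beam 1: φ=-90°, α=300°
  d=(0.5000,-0.8660)  start (7,7)  tX=1.7000 tY=0.3233  stride 1/|dx|=2.0000 1/|dy|=1.1547
    cross y-line → (7,6), t=0.3233 (wall)
  → r_1 = 0.3233
beam 2: φ=-45°, α=345°
  d=(0.9659,-0.2588)  start (7,7)  tX=0.8800 tY=1.0818  stride 1/|dx|=1.0353 1/|dy|=3.8637
    cross x-line → (8,7), t=0.8800
    cross y-line → (8,6), t=1.0818
    cross x-line → (9,6), t=1.9153 (wall)
  → r_2 = 1.9153
beam 3: φ=45°, α=75°
  d=(0.2588,0.9659)  start (7,7)  tX=3.2841 tY=0.7454  stride 1/|dx|=3.8637 1/|dy|=1.0353
    cross y-line → (7,8), t=0.7454 (wall)
  → r_3 = 0.7454
beam 4: φ=90°, α=120°
  d=(-0.5000,0.8660)  start (7,7)  tX=0.3000 tY=0.8314  stride 1/|dx|=2.0000 1/|dy|=1.1547
    cross x-line → (6,7), t=0.3000
    cross y-line → (6,8), t=0.8314 (wall)
  → r_4 = 0.8314

ranges = [0.3233, 1.9153, 0.7454, 0.8314]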